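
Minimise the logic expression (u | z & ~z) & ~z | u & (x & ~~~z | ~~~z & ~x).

(u | z & ~z) & ~z | u & (x & ~~~z | ~~~z & ~x)
= u & ~z | u & (x & ~~~z | ~~~z & ~x)
= u & ~z | u & (x & ~~~z | ~z & ~x)
= u & ~z | u & (x & ~z | ~z & ~x)
= u & ~z | u & ~z
= u & ~z

u & ~z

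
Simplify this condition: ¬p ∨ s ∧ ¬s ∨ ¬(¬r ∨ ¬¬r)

¬p ∨ s ∧ ¬s ∨ ¬(¬r ∨ ¬¬r)
= ¬p ∨ ¬(¬r ∨ ¬¬r)   — complement / identity
= ¬p ∨ r ∧ ¬r   — De Morgan
= ¬p   — complement / identity

¬p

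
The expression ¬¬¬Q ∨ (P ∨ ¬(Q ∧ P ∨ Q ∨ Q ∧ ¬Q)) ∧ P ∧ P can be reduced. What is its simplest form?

¬¬¬Q ∨ (P ∨ ¬(Q ∧ P ∨ Q ∨ Q ∧ ¬Q)) ∧ P ∧ P
= ¬¬¬Q ∨ (P ∨ ¬(Q ∧ P ∨ Q)) ∧ P ∧ P
= ¬¬¬Q ∨ (P ∨ ¬(Q ∧ P ∨ Q)) ∧ P
= ¬Q ∨ (P ∨ ¬(Q ∧ P ∨ Q)) ∧ P
= ¬Q ∨ (P ∨ ¬Q) ∧ P
= ¬Q ∨ P

¬Q ∨ P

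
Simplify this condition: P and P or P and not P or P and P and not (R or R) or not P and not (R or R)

P or not R

P and P or P and not P or P and P and not (R or R) or not P and not (R or R)
= P and P or P and not P or P and not (R or R) or not P and not (R or R)   [idempotence]
= P and P or P and not P or not (R or R)   [distribution]
= P or not (R or R)   [distribution]
= P or not R   [idempotence]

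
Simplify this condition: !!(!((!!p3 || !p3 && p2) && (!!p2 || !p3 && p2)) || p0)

!p2 || p0

!!(!((!!p3 || !p3 && p2) && (!!p2 || !p3 && p2)) || p0)
= !!(!(!p3 && p2 || !!p3 && !!p2) || p0)   [distribution]
= !!(!(!p3 && p2 || p3 && !!p2) || p0)   [double negation]
= !!(!(!p3 && p2 || p3 && p2) || p0)   [double negation]
= !(!p3 && p2 || p3 && p2) || p0   [double negation]
= !p2 || p0   [distribution]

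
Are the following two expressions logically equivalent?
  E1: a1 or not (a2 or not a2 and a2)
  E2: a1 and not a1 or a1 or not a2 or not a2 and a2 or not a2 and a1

E1: a1 or not (a2 or not a2 and a2)
    = a1 or not a2   (complement / identity)
E2: a1 and not a1 or a1 or not a2 or not a2 and a2 or not a2 and a1
    = a1 and not a1 or a1 or not a2 or not a2 and a1   (complement / identity)
    = a1 or not a2 or not a2 and a1   (complement / identity)
    = a1 or not a2   (absorption)
Both reduce to a1 or not a2, so they are equivalent.

Yes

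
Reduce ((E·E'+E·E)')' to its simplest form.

E

((E·E'+E·E)')'
= (E')'
= E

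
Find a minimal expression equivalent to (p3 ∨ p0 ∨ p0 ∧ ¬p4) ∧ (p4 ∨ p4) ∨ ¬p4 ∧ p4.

(p3 ∨ p0 ∨ p0 ∧ ¬p4) ∧ (p4 ∨ p4) ∨ ¬p4 ∧ p4
= (p3 ∨ p0 ∨ p0 ∧ ¬p4) ∧ (p4 ∨ p4)   (complement / identity)
= (p3 ∨ p0) ∧ (p4 ∨ p4)   (absorption)
= (p3 ∨ p0) ∧ p4   (idempotence)

(p3 ∨ p0) ∧ p4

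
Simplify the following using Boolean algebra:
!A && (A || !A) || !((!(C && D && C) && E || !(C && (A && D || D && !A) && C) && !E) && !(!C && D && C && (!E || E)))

!A || D && C

!A && (A || !A) || !((!(C && D && C) && E || !(C && (A && D || D && !A) && C) && !E) && !(!C && D && C && (!E || E)))
= !A && (A || !A) || !((!(C && D && C) && E || !(C && D && C) && !E) && !(!C && D && C && (!E || E)))   [distribution]
= !A && (A || !A) || !(!(C && D && C) && !(!C && D && C && (!E || E)))   [distribution]
= !A && (A || !A) || C && D && C || !C && D && C && (!E || E)   [De Morgan]
= !A || C && D && C || !C && D && C && (!E || E)   [complement / identity]
= !A || C && D && C || !C && D && C   [complement / identity]
= !A || D && C   [distribution]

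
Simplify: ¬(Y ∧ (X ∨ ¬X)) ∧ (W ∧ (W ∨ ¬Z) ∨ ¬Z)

¬(Y ∧ (X ∨ ¬X)) ∧ (W ∧ (W ∨ ¬Z) ∨ ¬Z)
= ¬Y ∧ (W ∧ (W ∨ ¬Z) ∨ ¬Z)   [complement / identity]
= ¬Y ∧ (W ∨ ¬Z)   [absorption]

¬Y ∧ (W ∨ ¬Z)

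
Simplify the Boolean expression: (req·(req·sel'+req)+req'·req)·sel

req·sel

(req·(req·sel'+req)+req'·req)·sel
= (req·req+req'·req)·sel   (absorption)
= req·sel   (distribution)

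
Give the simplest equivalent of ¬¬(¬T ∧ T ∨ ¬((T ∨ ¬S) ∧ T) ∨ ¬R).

¬T ∨ ¬R

¬¬(¬T ∧ T ∨ ¬((T ∨ ¬S) ∧ T) ∨ ¬R)
= ¬¬(¬T ∧ T ∨ ¬T ∨ ¬R)   (absorption)
= ¬¬(¬T ∨ ¬R)   (complement / identity)
= ¬T ∨ ¬R   (double negation)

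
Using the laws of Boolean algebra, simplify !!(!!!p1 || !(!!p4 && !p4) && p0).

!!(!!!p1 || !(!!p4 && !p4) && p0)
= !!(!p1 || !(!!p4 && !p4) && p0)   [double negation]
= !p1 || !(!!p4 && !p4) && p0   [double negation]
= !p1 || (!p4 || p4) && p0   [De Morgan]
= !p1 || p0   [complement / identity]

!p1 || p0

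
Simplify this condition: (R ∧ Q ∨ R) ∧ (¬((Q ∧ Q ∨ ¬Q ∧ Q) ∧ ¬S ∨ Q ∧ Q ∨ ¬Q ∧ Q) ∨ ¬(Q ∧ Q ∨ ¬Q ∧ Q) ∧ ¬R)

R ∧ ¬Q

(R ∧ Q ∨ R) ∧ (¬((Q ∧ Q ∨ ¬Q ∧ Q) ∧ ¬S ∨ Q ∧ Q ∨ ¬Q ∧ Q) ∨ ¬(Q ∧ Q ∨ ¬Q ∧ Q) ∧ ¬R)
= (R ∧ Q ∨ R) ∧ (¬(Q ∧ Q ∨ ¬Q ∧ Q) ∨ ¬(Q ∧ Q ∨ ¬Q ∧ Q) ∧ ¬R)   [absorption]
= (R ∧ Q ∨ R) ∧ ¬(Q ∧ Q ∨ ¬Q ∧ Q)   [absorption]
= (R ∧ Q ∨ R) ∧ ¬Q   [distribution]
= R ∧ ¬Q   [absorption]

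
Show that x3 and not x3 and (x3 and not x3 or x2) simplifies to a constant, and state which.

False

x3 and not x3 and (x3 and not x3 or x2)
= x3 and not x3   [absorption]
= False   [complement]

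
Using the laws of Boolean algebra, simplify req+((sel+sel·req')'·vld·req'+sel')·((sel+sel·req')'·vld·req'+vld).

req+((sel+sel·req')'·vld·req'+sel')·((sel+sel·req')'·vld·req'+vld)
= req+(sel+sel·req')'·vld·req'+sel'·vld   [distribution]
= req+sel'·vld·req'+sel'·vld   [absorption]
= req+sel'·vld   [absorption]

req+sel'·vld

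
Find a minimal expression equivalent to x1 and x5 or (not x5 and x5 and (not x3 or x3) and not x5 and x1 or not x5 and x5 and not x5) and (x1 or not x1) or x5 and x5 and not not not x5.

x1 and x5

x1 and x5 or (not x5 and x5 and (not x3 or x3) and not x5 and x1 or not x5 and x5 and not x5) and (x1 or not x1) or x5 and x5 and not not not x5
= x1 and x5 or (not x5 and x5 and not x5 and x1 or not x5 and x5 and not x5) and (x1 or not x1) or x5 and x5 and not not not x5   (complement / identity)
= x1 and x5 or (not x5 and x5 and not x5 and x1 or not x5 and x5 and not x5) and (x1 or not x1) or x5 and x5 and not x5   (double negation)
= x1 and x5 or not x5 and x5 and not x5 and x1 or not x5 and x5 and not x5 or x5 and x5 and not x5   (complement / identity)
= x1 and x5 or not x5 and x5 and not x5 or x5 and x5 and not x5   (absorption)
= x1 and x5 or x5 and not x5   (distribution)
= x1 and x5   (complement / identity)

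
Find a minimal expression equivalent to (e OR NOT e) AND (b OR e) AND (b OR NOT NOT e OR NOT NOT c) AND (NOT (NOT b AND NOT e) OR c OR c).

(e OR NOT e) AND (b OR e) AND (b OR NOT NOT e OR NOT NOT c) AND (NOT (NOT b AND NOT e) OR c OR c)
= (e OR NOT e) AND (b OR e) AND (b OR e OR NOT NOT c) AND (NOT (NOT b AND NOT e) OR c OR c)
= (b OR e) AND (b OR e OR NOT NOT c) AND (NOT (NOT b AND NOT e) OR c OR c)
= (b OR e) AND (b OR e OR c) AND (NOT (NOT b AND NOT e) OR c OR c)
= (b OR e) AND (b OR e OR c) AND (b OR e OR c OR c)
= (b OR e) AND (b OR e OR c)
= b OR e

b OR e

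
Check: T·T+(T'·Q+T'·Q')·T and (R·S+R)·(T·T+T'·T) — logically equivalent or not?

No

E1: T·T+(T'·Q+T'·Q')·T
    = T·T+T'·T
    = T
E2: (R·S+R)·(T·T+T'·T)
    = (R·S+R)·T
    = R·T
These differ: at Q=0, R=0, S=1, T=1, E1 = 1 but E2 = 0.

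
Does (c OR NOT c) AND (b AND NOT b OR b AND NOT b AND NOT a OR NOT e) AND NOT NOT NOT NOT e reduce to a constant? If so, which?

yes, False

(c OR NOT c) AND (b AND NOT b OR b AND NOT b AND NOT a OR NOT e) AND NOT NOT NOT NOT e
= (b AND NOT b OR b AND NOT b AND NOT a OR NOT e) AND NOT NOT NOT NOT e   [complement / identity]
= (b AND NOT b OR NOT e) AND NOT NOT NOT NOT e   [absorption]
= (b AND NOT b OR NOT e) AND NOT NOT e   [double negation]
= (b AND NOT b OR NOT e) AND e   [double negation]
= NOT e AND e   [complement / identity]
= FALSE   [complement]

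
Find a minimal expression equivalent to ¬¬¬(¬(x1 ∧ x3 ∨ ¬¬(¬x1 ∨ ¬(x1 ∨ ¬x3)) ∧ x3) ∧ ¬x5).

x3 ∨ x5

¬¬¬(¬(x1 ∧ x3 ∨ ¬¬(¬x1 ∨ ¬(x1 ∨ ¬x3)) ∧ x3) ∧ ¬x5)
= ¬¬¬(¬(x1 ∧ x3 ∨ ¬(x1 ∧ (x1 ∨ ¬x3)) ∧ x3) ∧ ¬x5)   — De Morgan
= ¬¬¬(¬(x1 ∧ x3 ∨ ¬x1 ∧ x3) ∧ ¬x5)   — absorption
= ¬¬¬(¬x3 ∧ ¬x5)   — distribution
= ¬¬(x3 ∨ x5)   — De Morgan
= x3 ∨ x5   — double negation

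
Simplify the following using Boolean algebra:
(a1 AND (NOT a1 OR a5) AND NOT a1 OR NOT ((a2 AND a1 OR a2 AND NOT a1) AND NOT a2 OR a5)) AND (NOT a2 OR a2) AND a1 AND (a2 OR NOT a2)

NOT a5 AND a1

(a1 AND (NOT a1 OR a5) AND NOT a1 OR NOT ((a2 AND a1 OR a2 AND NOT a1) AND NOT a2 OR a5)) AND (NOT a2 OR a2) AND a1 AND (a2 OR NOT a2)
= (a1 AND NOT a1 OR NOT ((a2 AND a1 OR a2 AND NOT a1) AND NOT a2 OR a5)) AND (NOT a2 OR a2) AND a1 AND (a2 OR NOT a2)   — absorption
= NOT ((a2 AND a1 OR a2 AND NOT a1) AND NOT a2 OR a5) AND (NOT a2 OR a2) AND a1 AND (a2 OR NOT a2)   — complement / identity
= NOT (a2 AND NOT a2 OR a5) AND (NOT a2 OR a2) AND a1 AND (a2 OR NOT a2)   — distribution
= NOT (a2 AND NOT a2 OR a5) AND a1 AND (a2 OR NOT a2)   — complement / identity
= NOT a5 AND a1 AND (a2 OR NOT a2)   — complement / identity
= NOT a5 AND a1   — complement / identity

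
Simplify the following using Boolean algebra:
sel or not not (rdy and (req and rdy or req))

sel or not not (rdy and (req and rdy or req))
= sel or not not (rdy and req)   [absorption]
= sel or rdy and req   [double negation]

sel or rdy and req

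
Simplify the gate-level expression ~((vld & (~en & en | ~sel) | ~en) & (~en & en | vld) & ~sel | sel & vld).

~vld

~((vld & (~en & en | ~sel) | ~en) & (~en & en | vld) & ~sel | sel & vld)
= ~((vld & ~sel | ~en) & (~en & en | vld) & ~sel | sel & vld)   — complement / identity
= ~((vld & ~sel | ~en) & vld & ~sel | sel & vld)   — complement / identity
= ~(vld & ~sel | sel & vld)   — absorption
= ~vld   — distribution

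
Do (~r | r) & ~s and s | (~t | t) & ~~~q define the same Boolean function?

No

E1: (~r | r) & ~s
    = ~s   (complement / identity)
E2: s | (~t | t) & ~~~q
    = s | ~~~q   (complement / identity)
    = s | ~q   (double negation)
These differ: at q=1, r=0, s=1, t=0, E1 = 0 but E2 = 1.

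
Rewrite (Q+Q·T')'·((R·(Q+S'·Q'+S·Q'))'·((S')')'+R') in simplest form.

Q'·R'

(Q+Q·T')'·((R·(Q+S'·Q'+S·Q'))'·((S')')'+R')
= (Q+Q·T')'·((R·(Q+Q'))'·((S')')'+R')   (distribution)
= (Q+Q·T')'·(R'·((S')')'+R')   (complement / identity)
= (Q+Q·T')'·(R'·S'+R')   (double negation)
= (Q+Q·T')'·R'   (absorption)
= Q'·R'   (absorption)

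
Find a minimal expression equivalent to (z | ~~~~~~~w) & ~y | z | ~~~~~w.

z | ~w

(z | ~~~~~~~w) & ~y | z | ~~~~~w
= (z | ~~~~~w) & ~y | z | ~~~~~w   [double negation]
= z | ~~~~~w   [absorption]
= z | ~~~w   [double negation]
= z | ~w   [double negation]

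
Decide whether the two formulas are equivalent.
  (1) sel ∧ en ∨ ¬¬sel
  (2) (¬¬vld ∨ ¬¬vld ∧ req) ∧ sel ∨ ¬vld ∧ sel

E1: sel ∧ en ∨ ¬¬sel
    = sel ∧ en ∨ sel   (double negation)
    = sel   (absorption)
E2: (¬¬vld ∨ ¬¬vld ∧ req) ∧ sel ∨ ¬vld ∧ sel
    = ¬¬vld ∧ sel ∨ ¬vld ∧ sel   (absorption)
    = sel ∧ (¬¬vld ∨ ¬vld)   (distribution)
    = sel ∧ (vld ∨ ¬vld)   (double negation)
    = sel   (complement / identity)
Both reduce to sel, so they are equivalent.

Yes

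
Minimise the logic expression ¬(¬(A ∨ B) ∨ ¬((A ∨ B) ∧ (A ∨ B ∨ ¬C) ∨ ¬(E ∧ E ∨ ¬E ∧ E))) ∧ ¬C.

¬(¬(A ∨ B) ∨ ¬((A ∨ B) ∧ (A ∨ B ∨ ¬C) ∨ ¬(E ∧ E ∨ ¬E ∧ E))) ∧ ¬C
= ¬(¬(A ∨ B) ∨ ¬(A ∨ B ∨ ¬(E ∧ E ∨ ¬E ∧ E))) ∧ ¬C   [absorption]
= ¬(¬(A ∨ B) ∨ ¬(A ∨ B ∨ ¬E)) ∧ ¬C   [distribution]
= (A ∨ B) ∧ (A ∨ B ∨ ¬E) ∧ ¬C   [De Morgan]
= (A ∨ B) ∧ ¬C   [absorption]

(A ∨ B) ∧ ¬C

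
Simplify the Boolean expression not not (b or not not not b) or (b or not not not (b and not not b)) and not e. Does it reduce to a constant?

not not (b or not not not b) or (b or not not not (b and not not b)) and not e
= b or not not not b or (b or not not not (b and not not b)) and not e   — double negation
= b or not not not b or (b or not not not (b and b)) and not e   — double negation
= b or not not not b or (b or not not not b) and not e   — idempotence
= b or not not not b   — absorption
= b or not b   — double negation
= True   — complement

True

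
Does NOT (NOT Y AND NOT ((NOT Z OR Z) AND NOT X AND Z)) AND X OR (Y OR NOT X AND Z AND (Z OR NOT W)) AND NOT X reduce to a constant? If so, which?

no

NOT (NOT Y AND NOT ((NOT Z OR Z) AND NOT X AND Z)) AND X OR (Y OR NOT X AND Z AND (Z OR NOT W)) AND NOT X
= NOT (NOT Y AND NOT (NOT X AND Z)) AND X OR (Y OR NOT X AND Z AND (Z OR NOT W)) AND NOT X   [complement / identity]
= NOT (NOT Y AND NOT (NOT X AND Z)) AND X OR (Y OR NOT X AND Z) AND NOT X   [absorption]
= (Y OR NOT X AND Z) AND X OR (Y OR NOT X AND Z) AND NOT X   [De Morgan]
= Y OR NOT X AND Z   [distribution]
This depends on X, Y, Z, so it is not a constant.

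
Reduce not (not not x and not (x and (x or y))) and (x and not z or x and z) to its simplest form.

not (not not x and not (x and (x or y))) and (x and not z or x and z)
= not (not not x and not x) and (x and not z or x and z)   — absorption
= not (not not x and not x) and x   — distribution
= (not x or x) and x   — De Morgan
= x   — complement / identity

x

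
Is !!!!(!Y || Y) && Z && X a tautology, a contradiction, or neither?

neither

!!!!(!Y || Y) && Z && X
= !!(!Y || Y) && Z && X
= (!Y || Y) && Z && X
= Z && X
This depends on X, Z, so it is not a constant.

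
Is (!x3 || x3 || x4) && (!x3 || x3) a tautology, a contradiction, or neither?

tautology

(!x3 || x3 || x4) && (!x3 || x3)
= (x3 || x4) && x3 || !x3   [distribution]
= x3 || !x3   [absorption]
= true   [complement]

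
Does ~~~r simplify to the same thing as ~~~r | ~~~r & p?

Yes

E1: ~~~r
    = ~r   (double negation)
E2: ~~~r | ~~~r & p
    = ~~~r   (absorption)
    = ~r   (double negation)
Both reduce to ~r, so they are equivalent.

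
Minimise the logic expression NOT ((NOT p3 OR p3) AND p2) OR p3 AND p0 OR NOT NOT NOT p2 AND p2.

NOT p2 OR p3 AND p0

NOT ((NOT p3 OR p3) AND p2) OR p3 AND p0 OR NOT NOT NOT p2 AND p2
= NOT ((NOT p3 OR p3) AND p2) OR p3 AND p0 OR NOT p2 AND p2
= NOT ((NOT p3 OR p3) AND p2) OR p3 AND p0
= NOT p2 OR p3 AND p0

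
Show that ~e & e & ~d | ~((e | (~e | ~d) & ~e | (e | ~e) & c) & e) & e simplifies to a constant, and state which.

0

~e & e & ~d | ~((e | (~e | ~d) & ~e | (e | ~e) & c) & e) & e
= ~e & e & ~d | ~((e | ~e | (e | ~e) & c) & e) & e   [absorption]
= ~e & e & ~d | ~((e | ~e) & e) & e   [absorption]
= ~e & e & ~d | ~e & e   [complement / identity]
= ~e & e   [absorption]
= 0   [complement]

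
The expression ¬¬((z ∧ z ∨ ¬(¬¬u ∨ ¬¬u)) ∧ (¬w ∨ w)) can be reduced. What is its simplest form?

z ∨ ¬u

¬¬((z ∧ z ∨ ¬(¬¬u ∨ ¬¬u)) ∧ (¬w ∨ w))
= ¬¬((z ∨ ¬(¬¬u ∨ ¬¬u)) ∧ (¬w ∨ w))   — idempotence
= (z ∨ ¬(¬¬u ∨ ¬¬u)) ∧ (¬w ∨ w)   — double negation
= z ∨ ¬(¬¬u ∨ ¬¬u)   — complement / identity
= z ∨ ¬u ∧ ¬u   — De Morgan
= z ∨ ¬u   — idempotence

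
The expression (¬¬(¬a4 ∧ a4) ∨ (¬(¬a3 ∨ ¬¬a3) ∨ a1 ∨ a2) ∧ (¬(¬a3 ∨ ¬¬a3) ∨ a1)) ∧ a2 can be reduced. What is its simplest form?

(¬¬(¬a4 ∧ a4) ∨ (¬(¬a3 ∨ ¬¬a3) ∨ a1 ∨ a2) ∧ (¬(¬a3 ∨ ¬¬a3) ∨ a1)) ∧ a2
= (¬a4 ∧ a4 ∨ (¬(¬a3 ∨ ¬¬a3) ∨ a1 ∨ a2) ∧ (¬(¬a3 ∨ ¬¬a3) ∨ a1)) ∧ a2
= (¬a4 ∧ a4 ∨ ¬(¬a3 ∨ ¬¬a3) ∨ a1) ∧ a2
= (¬a4 ∧ a4 ∨ a3 ∧ ¬a3 ∨ a1) ∧ a2
= (a3 ∧ ¬a3 ∨ a1) ∧ a2
= a1 ∧ a2

a1 ∧ a2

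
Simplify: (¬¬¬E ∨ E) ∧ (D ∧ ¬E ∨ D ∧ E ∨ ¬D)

True

(¬¬¬E ∨ E) ∧ (D ∧ ¬E ∨ D ∧ E ∨ ¬D)
= (¬¬¬E ∨ E) ∧ (D ∨ ¬D)
= ¬¬¬E ∨ E
= ¬E ∨ E
= True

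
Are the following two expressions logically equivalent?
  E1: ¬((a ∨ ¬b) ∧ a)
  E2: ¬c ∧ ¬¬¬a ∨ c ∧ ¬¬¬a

Yes

E1: ¬((a ∨ ¬b) ∧ a)
    = ¬a
E2: ¬c ∧ ¬¬¬a ∨ c ∧ ¬¬¬a
    = ¬¬¬a
    = ¬a
Both reduce to ¬a, so they are equivalent.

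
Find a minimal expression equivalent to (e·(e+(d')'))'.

(e·(e+(d')'))'
= (e·(e+d))'   — double negation
= e'   — absorption

e'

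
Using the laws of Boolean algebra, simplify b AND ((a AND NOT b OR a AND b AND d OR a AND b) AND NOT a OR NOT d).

b AND ((a AND NOT b OR a AND b AND d OR a AND b) AND NOT a OR NOT d)
= b AND ((a AND NOT b OR a AND b) AND NOT a OR NOT d)   (absorption)
= b AND (a AND NOT a OR NOT d)   (distribution)
= b AND NOT d   (complement / identity)

b AND NOT d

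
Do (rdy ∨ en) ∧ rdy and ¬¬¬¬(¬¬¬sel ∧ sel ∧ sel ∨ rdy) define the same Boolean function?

Yes

E1: (rdy ∨ en) ∧ rdy
    = rdy   [absorption]
E2: ¬¬¬¬(¬¬¬sel ∧ sel ∧ sel ∨ rdy)
    = ¬¬¬¬(¬sel ∧ sel ∧ sel ∨ rdy)   [double negation]
    = ¬¬(¬sel ∧ sel ∧ sel ∨ rdy)   [double negation]
    = ¬¬(¬sel ∧ sel ∨ rdy)   [idempotence]
    = ¬¬rdy   [complement / identity]
    = rdy   [double negation]
Both reduce to rdy, so they are equivalent.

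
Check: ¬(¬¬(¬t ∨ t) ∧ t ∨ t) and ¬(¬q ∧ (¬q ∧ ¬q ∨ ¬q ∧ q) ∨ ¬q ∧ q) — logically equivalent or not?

No

E1: ¬(¬¬(¬t ∨ t) ∧ t ∨ t)
    = ¬((¬t ∨ t) ∧ t ∨ t)
    = ¬(t ∨ t)
    = ¬t
E2: ¬(¬q ∧ (¬q ∧ ¬q ∨ ¬q ∧ q) ∨ ¬q ∧ q)
    = ¬(¬q ∧ ¬q ∨ ¬q ∧ q)
    = ¬¬q
    = q
These differ: at q=0, t=0, E1 = 1 but E2 = 0.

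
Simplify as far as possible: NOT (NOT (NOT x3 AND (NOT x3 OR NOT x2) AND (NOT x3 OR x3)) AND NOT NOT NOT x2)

NOT x3 OR x2

NOT (NOT (NOT x3 AND (NOT x3 OR NOT x2) AND (NOT x3 OR x3)) AND NOT NOT NOT x2)
= NOT (NOT (NOT x3 AND (NOT x3 OR NOT x2)) AND NOT NOT NOT x2)   [complement / identity]
= NOT (NOT NOT x3 AND NOT NOT NOT x2)   [absorption]
= NOT (NOT NOT x3 AND NOT x2)   [double negation]
= NOT x3 OR x2   [De Morgan]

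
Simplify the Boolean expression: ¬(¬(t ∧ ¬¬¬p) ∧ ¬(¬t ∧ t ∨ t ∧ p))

t

¬(¬(t ∧ ¬¬¬p) ∧ ¬(¬t ∧ t ∨ t ∧ p))
= t ∧ ¬¬¬p ∨ ¬t ∧ t ∨ t ∧ p   — De Morgan
= t ∧ ¬p ∨ ¬t ∧ t ∨ t ∧ p   — double negation
= t ∧ ¬p ∨ t ∧ p   — complement / identity
= t   — distribution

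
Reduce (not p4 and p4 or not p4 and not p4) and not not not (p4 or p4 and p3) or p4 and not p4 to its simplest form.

(not p4 and p4 or not p4 and not p4) and not not not (p4 or p4 and p3) or p4 and not p4
= not p4 and not not not (p4 or p4 and p3) or p4 and not p4   [distribution]
= not p4 and not (p4 or p4 and p3) or p4 and not p4   [double negation]
= not p4 and not p4 or p4 and not p4   [absorption]
= not p4   [distribution]

not p4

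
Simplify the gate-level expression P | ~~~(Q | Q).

P | ~Q

P | ~~~(Q | Q)
= P | ~(Q | Q)   — double negation
= P | ~Q   — idempotence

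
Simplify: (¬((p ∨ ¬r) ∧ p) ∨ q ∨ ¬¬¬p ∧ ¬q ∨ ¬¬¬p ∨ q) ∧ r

(¬p ∨ q) ∧ r

(¬((p ∨ ¬r) ∧ p) ∨ q ∨ ¬¬¬p ∧ ¬q ∨ ¬¬¬p ∨ q) ∧ r
= (¬((p ∨ ¬r) ∧ p) ∨ q ∨ ¬¬¬p ∨ q) ∧ r
= (¬p ∨ q ∨ ¬¬¬p ∨ q) ∧ r
= (¬p ∨ q ∨ ¬p ∨ q) ∧ r
= (¬p ∨ q) ∧ r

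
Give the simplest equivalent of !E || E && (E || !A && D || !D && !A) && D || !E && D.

!E || D

!E || E && (E || !A && D || !D && !A) && D || !E && D
= !E || E && (E || !A) && D || !E && D   — distribution
= !E || E && D || !E && D   — absorption
= !E || D   — distribution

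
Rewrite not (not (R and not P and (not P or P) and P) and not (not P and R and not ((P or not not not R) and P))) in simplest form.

not (not (R and not P and (not P or P) and P) and not (not P and R and not ((P or not not not R) and P)))
= not (not (R and not P and P) and not (not P and R and not ((P or not not not R) and P)))   — complement / identity
= not (not (R and not P and P) and not (not P and R and not ((P or not R) and P)))   — double negation
= not (not (R and not P and P) and not (not P and R and not P))   — absorption
= R and not P and P or not P and R and not P   — De Morgan
= R and not P   — distribution

R and not P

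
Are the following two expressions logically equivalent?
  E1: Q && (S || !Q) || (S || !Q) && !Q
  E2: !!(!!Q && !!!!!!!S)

No

E1: Q && (S || !Q) || (S || !Q) && !Q
    = S || !Q   [distribution]
E2: !!(!!Q && !!!!!!!S)
    = !!(!!Q && !!!!!S)   [double negation]
    = !!(!!Q && !!!S)   [double negation]
    = !(!Q || !!S)   [De Morgan]
    = Q && !S   [De Morgan]
These differ: at Q=0, S=0, E1 = 1 but E2 = 0.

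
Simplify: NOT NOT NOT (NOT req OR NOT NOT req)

NOT NOT NOT (NOT req OR NOT NOT req)
= NOT NOT (req AND NOT req)   (De Morgan)
= req AND NOT req   (double negation)
= FALSE   (complement)

FALSE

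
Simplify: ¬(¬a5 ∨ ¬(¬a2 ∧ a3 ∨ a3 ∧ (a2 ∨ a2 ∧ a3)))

a5 ∧ a3

¬(¬a5 ∨ ¬(¬a2 ∧ a3 ∨ a3 ∧ (a2 ∨ a2 ∧ a3)))
= ¬(¬a5 ∨ ¬(¬a2 ∧ a3 ∨ a3 ∧ a2))
= ¬(¬a5 ∨ ¬a3)
= a5 ∧ a3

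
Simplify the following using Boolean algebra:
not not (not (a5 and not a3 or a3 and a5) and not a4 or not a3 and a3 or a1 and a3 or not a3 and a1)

not not (not (a5 and not a3 or a3 and a5) and not a4 or not a3 and a3 or a1 and a3 or not a3 and a1)
= not not (not (a5 and not a3 or a3 and a5) and not a4 or not a3 and a3 or a1)   — distribution
= not (a5 and not a3 or a3 and a5) and not a4 or not a3 and a3 or a1   — double negation
= not (a5 and not a3 or a3 and a5) and not a4 or a1   — complement / identity
= not a5 and not a4 or a1   — distribution

not a5 and not a4 or a1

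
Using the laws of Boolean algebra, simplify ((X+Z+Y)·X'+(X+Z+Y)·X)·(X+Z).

((X+Z+Y)·X'+(X+Z+Y)·X)·(X+Z)
= (X+Z+Y)·(X+Z)   — distribution
= X+Z   — absorption

X+Z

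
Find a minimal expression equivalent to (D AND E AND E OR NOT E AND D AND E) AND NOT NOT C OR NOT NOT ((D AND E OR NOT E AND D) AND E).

D AND E

(D AND E AND E OR NOT E AND D AND E) AND NOT NOT C OR NOT NOT ((D AND E OR NOT E AND D) AND E)
= D AND E AND NOT NOT C OR NOT NOT ((D AND E OR NOT E AND D) AND E)   [distribution]
= D AND E AND C OR NOT NOT ((D AND E OR NOT E AND D) AND E)   [double negation]
= D AND E AND C OR (D AND E OR NOT E AND D) AND E   [double negation]
= D AND E AND C OR D AND E   [distribution]
= D AND E   [absorption]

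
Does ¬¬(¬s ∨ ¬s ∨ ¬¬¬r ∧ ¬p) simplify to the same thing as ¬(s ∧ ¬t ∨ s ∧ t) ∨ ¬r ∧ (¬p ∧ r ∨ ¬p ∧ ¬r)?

Yes

E1: ¬¬(¬s ∨ ¬s ∨ ¬¬¬r ∧ ¬p)
    = ¬¬(¬s ∨ ¬s ∨ ¬r ∧ ¬p)   — double negation
    = ¬¬(¬s ∨ ¬r ∧ ¬p)   — idempotence
    = ¬s ∨ ¬r ∧ ¬p   — double negation
E2: ¬(s ∧ ¬t ∨ s ∧ t) ∨ ¬r ∧ (¬p ∧ r ∨ ¬p ∧ ¬r)
    = ¬(s ∧ ¬t ∨ s ∧ t) ∨ ¬r ∧ ¬p   — distribution
    = ¬s ∨ ¬r ∧ ¬p   — distribution
Both reduce to ¬s ∨ ¬r ∧ ¬p, so they are equivalent.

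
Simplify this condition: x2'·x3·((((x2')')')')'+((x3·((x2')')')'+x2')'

x2'·x3·((((x2')')')')'+((x3·((x2')')')'+x2')'
= x2'·x3·((x2')')'+((x3·((x2')')')'+x2')'   (double negation)
= x2'·x3·((x2')')'+x3·((x2')')'·x2   (De Morgan)
= x3·((x2')')'   (distribution)
= x3·x2'   (double negation)

x3·x2'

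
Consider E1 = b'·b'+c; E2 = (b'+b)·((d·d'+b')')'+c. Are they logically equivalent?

E1: b'·b'+c
    = b'+c   [idempotence]
E2: (b'+b)·((d·d'+b')')'+c
    = (b'+b)·((b')')'+c   [complement / identity]
    = (b'+b)·b'+c   [double negation]
    = b'+c   [complement / identity]
Both reduce to b'+c, so they are equivalent.

Yes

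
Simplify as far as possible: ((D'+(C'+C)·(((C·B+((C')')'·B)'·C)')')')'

D'+B'·C

((D'+(C'+C)·(((C·B+((C')')'·B)'·C)')')')'
= ((D'+(C'+C)·(((C·B+C'·B)'·C)')')')'   — double negation
= ((D'+(C'+C)·(C·B+C'·B)'·C)')'   — double negation
= ((D'+(C'+C)·B'·C)')'   — distribution
= D'+(C'+C)·B'·C   — double negation
= D'+B'·C   — complement / identity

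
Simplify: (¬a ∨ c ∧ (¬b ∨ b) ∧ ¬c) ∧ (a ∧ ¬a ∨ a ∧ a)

(¬a ∨ c ∧ (¬b ∨ b) ∧ ¬c) ∧ (a ∧ ¬a ∨ a ∧ a)
= (¬a ∨ c ∧ (¬b ∨ b) ∧ ¬c) ∧ a
= (¬a ∨ c ∧ ¬c) ∧ a
= ¬a ∧ a
= False

False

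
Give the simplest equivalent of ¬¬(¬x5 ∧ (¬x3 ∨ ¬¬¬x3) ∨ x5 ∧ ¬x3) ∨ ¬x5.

¬¬(¬x5 ∧ (¬x3 ∨ ¬¬¬x3) ∨ x5 ∧ ¬x3) ∨ ¬x5
= ¬¬(¬x5 ∧ (¬x3 ∨ ¬x3) ∨ x5 ∧ ¬x3) ∨ ¬x5
= ¬¬(¬x5 ∧ ¬x3 ∨ x5 ∧ ¬x3) ∨ ¬x5
= ¬x5 ∧ ¬x3 ∨ x5 ∧ ¬x3 ∨ ¬x5
= ¬x3 ∨ ¬x5

¬x3 ∨ ¬x5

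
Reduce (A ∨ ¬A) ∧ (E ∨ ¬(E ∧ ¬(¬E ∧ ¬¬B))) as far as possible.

(A ∨ ¬A) ∧ (E ∨ ¬(E ∧ ¬(¬E ∧ ¬¬B)))
= (A ∨ ¬A) ∧ (E ∨ ¬(E ∧ (E ∨ ¬B)))
= E ∨ ¬(E ∧ (E ∨ ¬B))
= E ∨ ¬E
= True

True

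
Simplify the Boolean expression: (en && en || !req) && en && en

en

(en && en || !req) && en && en
= (en || !req) && en && en   — idempotence
= en && en   — absorption
= en   — idempotence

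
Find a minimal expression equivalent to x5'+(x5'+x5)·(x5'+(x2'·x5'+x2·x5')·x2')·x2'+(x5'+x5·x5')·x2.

x5'

x5'+(x5'+x5)·(x5'+(x2'·x5'+x2·x5')·x2')·x2'+(x5'+x5·x5')·x2
= x5'+(x5'+x5)·(x5'+(x2'·x5'+x2·x5')·x2')·x2'+x5'·x2
= x5'+(x5'+x5)·(x5'+x5'·x2')·x2'+x5'·x2
= x5'+(x5'+x5)·x5'·x2'+x5'·x2
= x5'+x5'·x2'+x5'·x2
= x5'+x5'
= x5'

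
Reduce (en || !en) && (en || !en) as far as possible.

true

(en || !en) && (en || !en)
= en || !en   [idempotence]
= true   [complement]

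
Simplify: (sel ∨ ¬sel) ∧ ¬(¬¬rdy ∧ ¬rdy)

True

(sel ∨ ¬sel) ∧ ¬(¬¬rdy ∧ ¬rdy)
= (sel ∨ ¬sel) ∧ (¬rdy ∨ rdy)   — De Morgan
= ¬rdy ∨ rdy   — complement / identity
= True   — complement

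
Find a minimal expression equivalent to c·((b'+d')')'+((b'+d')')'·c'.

c·((b'+d')')'+((b'+d')')'·c'
= ((b'+d')')'   (distribution)
= b'+d'   (double negation)

b'+d'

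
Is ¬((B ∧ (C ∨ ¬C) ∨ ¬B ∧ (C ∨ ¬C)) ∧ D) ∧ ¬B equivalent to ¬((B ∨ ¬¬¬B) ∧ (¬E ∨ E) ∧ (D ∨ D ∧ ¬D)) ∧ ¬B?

E1: ¬((B ∧ (C ∨ ¬C) ∨ ¬B ∧ (C ∨ ¬C)) ∧ D) ∧ ¬B
    = ¬((C ∨ ¬C) ∧ D) ∧ ¬B
    = ¬D ∧ ¬B
E2: ¬((B ∨ ¬¬¬B) ∧ (¬E ∨ E) ∧ (D ∨ D ∧ ¬D)) ∧ ¬B
    = ¬((B ∨ ¬¬¬B) ∧ (¬E ∨ E) ∧ D) ∧ ¬B
    = ¬((B ∨ ¬¬¬B) ∧ D) ∧ ¬B
    = ¬((B ∨ ¬B) ∧ D) ∧ ¬B
    = ¬D ∧ ¬B
Both reduce to ¬D ∧ ¬B, so they are equivalent.

Yes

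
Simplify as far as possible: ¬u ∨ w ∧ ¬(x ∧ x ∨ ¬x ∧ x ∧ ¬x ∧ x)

¬u ∨ w ∧ ¬x

¬u ∨ w ∧ ¬(x ∧ x ∨ ¬x ∧ x ∧ ¬x ∧ x)
= ¬u ∨ w ∧ ¬(x ∧ x ∨ ¬x ∧ x)   [idempotence]
= ¬u ∨ w ∧ ¬x   [distribution]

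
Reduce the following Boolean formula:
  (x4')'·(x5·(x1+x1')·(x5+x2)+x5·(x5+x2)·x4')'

x4·x5'

(x4')'·(x5·(x1+x1')·(x5+x2)+x5·(x5+x2)·x4')'
= (x4')'·(x5·(x5+x2)+x5·(x5+x2)·x4')'   (complement / identity)
= (x4')'·(x5·(x5+x2))'   (absorption)
= x4·(x5·(x5+x2))'   (double negation)
= x4·x5'   (absorption)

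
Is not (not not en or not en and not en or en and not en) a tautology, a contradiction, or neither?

contradiction

not (not not en or not en and not en or en and not en)
= not (not not en or not en)   — distribution
= not en and en   — De Morgan
= False   — complement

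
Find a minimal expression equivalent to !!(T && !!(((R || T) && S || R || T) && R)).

T && R

!!(T && !!(((R || T) && S || R || T) && R))
= T && !!(((R || T) && S || R || T) && R)   — double negation
= T && !!((R || T) && R)   — absorption
= T && (R || T) && R   — double negation
= T && R   — absorption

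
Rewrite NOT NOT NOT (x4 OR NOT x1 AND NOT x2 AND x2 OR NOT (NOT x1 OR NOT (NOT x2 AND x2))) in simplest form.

NOT x4

NOT NOT NOT (x4 OR NOT x1 AND NOT x2 AND x2 OR NOT (NOT x1 OR NOT (NOT x2 AND x2)))
= NOT NOT NOT (x4 OR NOT x1 AND NOT x2 AND x2 OR x1 AND NOT x2 AND x2)   [De Morgan]
= NOT NOT NOT (x4 OR NOT x2 AND x2)   [distribution]
= NOT (x4 OR NOT x2 AND x2)   [double negation]
= NOT x4   [complement / identity]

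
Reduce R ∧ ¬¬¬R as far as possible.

False

R ∧ ¬¬¬R
= R ∧ ¬R   — double negation
= False   — complement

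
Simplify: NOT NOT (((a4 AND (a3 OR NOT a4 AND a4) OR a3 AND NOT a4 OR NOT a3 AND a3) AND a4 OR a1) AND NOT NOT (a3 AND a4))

NOT NOT (((a4 AND (a3 OR NOT a4 AND a4) OR a3 AND NOT a4 OR NOT a3 AND a3) AND a4 OR a1) AND NOT NOT (a3 AND a4))
= NOT NOT (((a4 AND a3 OR a3 AND NOT a4 OR NOT a3 AND a3) AND a4 OR a1) AND NOT NOT (a3 AND a4))   [complement / identity]
= NOT NOT (((a3 OR NOT a3 AND a3) AND a4 OR a1) AND NOT NOT (a3 AND a4))   [distribution]
= NOT NOT ((a3 AND a4 OR a1) AND NOT NOT (a3 AND a4))   [complement / identity]
= NOT NOT ((a3 AND a4 OR a1) AND a3 AND a4)   [double negation]
= NOT NOT (a3 AND a4)   [absorption]
= a3 AND a4   [double negation]

a3 AND a4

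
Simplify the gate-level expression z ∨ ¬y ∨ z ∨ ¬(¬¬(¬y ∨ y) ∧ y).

z ∨ ¬y ∨ z ∨ ¬(¬¬(¬y ∨ y) ∧ y)
= z ∨ ¬y ∨ z ∨ ¬((¬y ∨ y) ∧ y)   — double negation
= z ∨ ¬y ∨ z ∨ ¬y   — complement / identity
= z ∨ ¬y   — idempotence

z ∨ ¬y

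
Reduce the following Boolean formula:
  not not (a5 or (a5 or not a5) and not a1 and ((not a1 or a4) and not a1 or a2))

a5 or not a1

not not (a5 or (a5 or not a5) and not a1 and ((not a1 or a4) and not a1 or a2))
= not not (a5 or not a1 and ((not a1 or a4) and not a1 or a2))   — complement / identity
= not not (a5 or not a1 and (not a1 or a2))   — absorption
= not not (a5 or not a1)   — absorption
= a5 or not a1   — double negation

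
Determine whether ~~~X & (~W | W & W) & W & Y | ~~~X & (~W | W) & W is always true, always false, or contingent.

contingent

~~~X & (~W | W & W) & W & Y | ~~~X & (~W | W) & W
= ~~~X & (~W | W) & W & Y | ~~~X & (~W | W) & W   (idempotence)
= ~~~X & (~W | W) & W   (absorption)
= ~X & (~W | W) & W   (double negation)
= ~X & W   (complement / identity)
This depends on W, X, so it is not a constant.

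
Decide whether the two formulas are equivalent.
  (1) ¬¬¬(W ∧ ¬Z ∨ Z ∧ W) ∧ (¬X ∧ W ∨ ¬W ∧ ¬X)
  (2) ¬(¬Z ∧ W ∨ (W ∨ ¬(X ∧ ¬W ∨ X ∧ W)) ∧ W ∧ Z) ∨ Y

No

E1: ¬¬¬(W ∧ ¬Z ∨ Z ∧ W) ∧ (¬X ∧ W ∨ ¬W ∧ ¬X)
    = ¬¬¬(W ∧ (¬Z ∨ Z)) ∧ (¬X ∧ W ∨ ¬W ∧ ¬X)
    = ¬¬¬W ∧ (¬X ∧ W ∨ ¬W ∧ ¬X)
    = ¬¬¬W ∧ ¬X
    = ¬W ∧ ¬X
E2: ¬(¬Z ∧ W ∨ (W ∨ ¬(X ∧ ¬W ∨ X ∧ W)) ∧ W ∧ Z) ∨ Y
    = ¬(¬Z ∧ W ∨ (W ∨ ¬X) ∧ W ∧ Z) ∨ Y
    = ¬(¬Z ∧ W ∨ W ∧ Z) ∨ Y
    = ¬W ∨ Y
These differ: at W=1, X=1, Y=1, Z=0, E1 = 0 but E2 = 1.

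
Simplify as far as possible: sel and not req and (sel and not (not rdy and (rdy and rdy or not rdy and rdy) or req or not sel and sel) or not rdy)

sel and not req and (sel and not (not rdy and (rdy and rdy or not rdy and rdy) or req or not sel and sel) or not rdy)
= sel and not req and (sel and not (not rdy and rdy or req or not sel and sel) or not rdy)   — distribution
= sel and not req and (sel and not (req or not sel and sel) or not rdy)   — complement / identity
= sel and not req and (sel and not req or not rdy)   — complement / identity
= sel and not req   — absorption

sel and not req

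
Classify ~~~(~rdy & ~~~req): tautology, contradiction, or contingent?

~~~(~rdy & ~~~req)
= ~~~(~rdy & ~req)   (double negation)
= ~(~rdy & ~req)   (double negation)
= rdy | req   (De Morgan)
This depends on rdy, req, so it is not a constant.

contingent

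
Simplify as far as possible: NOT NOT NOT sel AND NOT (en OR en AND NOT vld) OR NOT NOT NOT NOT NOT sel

NOT sel

NOT NOT NOT sel AND NOT (en OR en AND NOT vld) OR NOT NOT NOT NOT NOT sel
= NOT NOT NOT sel AND NOT en OR NOT NOT NOT NOT NOT sel   — absorption
= NOT NOT NOT sel AND NOT en OR NOT NOT NOT sel   — double negation
= NOT NOT NOT sel   — absorption
= NOT sel   — double negation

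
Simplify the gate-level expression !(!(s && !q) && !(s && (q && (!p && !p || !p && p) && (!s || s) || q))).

!(!(s && !q) && !(s && (q && (!p && !p || !p && p) && (!s || s) || q)))
= !(!(s && !q) && !(s && (q && !p && (!s || s) || q)))
= s && !q || s && (q && !p && (!s || s) || q)
= s && !q || s && (q && !p || q)
= s && !q || s && q
= s

s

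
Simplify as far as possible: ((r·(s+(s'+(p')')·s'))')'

((r·(s+(s'+(p')')·s'))')'
= ((r·(s+(s'+p)·s'))')'   — double negation
= ((r·(s+s'))')'   — absorption
= (r')'   — complement / identity
= r   — double negation

r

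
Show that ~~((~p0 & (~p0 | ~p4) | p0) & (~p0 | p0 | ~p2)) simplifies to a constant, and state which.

1

~~((~p0 & (~p0 | ~p4) | p0) & (~p0 | p0 | ~p2))
= ~~((~p0 | p0) & (~p0 | p0 | ~p2))   — absorption
= (~p0 | p0) & (~p0 | p0 | ~p2)   — double negation
= ~p0 | p0   — absorption
= 1   — complement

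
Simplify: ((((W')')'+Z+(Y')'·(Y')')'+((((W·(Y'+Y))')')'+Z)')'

W'+Z

((((W')')'+Z+(Y')'·(Y')')'+((((W·(Y'+Y))')')'+Z)')'
= ((((W')')'+Z+(Y')')'+((((W·(Y'+Y))')')'+Z)')'
= ((((W')')'+Z+(Y')')'+(((W')')'+Z)')'
= ((((W')')'+Z+Y)'+(((W')')'+Z)')'
= (((W')')'+Z+Y)·(((W')')'+Z)
= ((W')')'+Z
= W'+Z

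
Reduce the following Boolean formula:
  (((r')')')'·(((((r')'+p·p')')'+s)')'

r

(((r')')')'·(((((r')'+p·p')')'+s)')'
= (((r')')')'·((((r')'+p·p')')'+s)   (double negation)
= (((r')')')'·((((r')')')'+s)   (complement / identity)
= (((r')')')'   (absorption)
= (r')'   (double negation)
= r   (double negation)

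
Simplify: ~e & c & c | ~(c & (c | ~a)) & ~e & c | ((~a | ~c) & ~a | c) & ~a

~e & c & c | ~(c & (c | ~a)) & ~e & c | ((~a | ~c) & ~a | c) & ~a
= ~e & c & c | ~c & ~e & c | ((~a | ~c) & ~a | c) & ~a
= ~e & c | ((~a | ~c) & ~a | c) & ~a
= ~e & c | (~a | c) & ~a
= ~e & c | ~a

~e & c | ~a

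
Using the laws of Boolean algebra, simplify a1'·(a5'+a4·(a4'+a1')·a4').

a1'·(a5'+a4·(a4'+a1')·a4')
= a1'·(a5'+a4·a4')
= a1'·a5'

a1'·a5'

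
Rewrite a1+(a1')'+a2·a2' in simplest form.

a1+(a1')'+a2·a2'
= a1+(a1')'
= a1+a1
= a1

a1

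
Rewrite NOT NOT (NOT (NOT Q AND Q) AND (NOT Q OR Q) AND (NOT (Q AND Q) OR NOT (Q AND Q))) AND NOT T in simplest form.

NOT NOT (NOT (NOT Q AND Q) AND (NOT Q OR Q) AND (NOT (Q AND Q) OR NOT (Q AND Q))) AND NOT T
= NOT NOT (NOT (NOT Q AND Q) AND (NOT (Q AND Q) OR NOT (Q AND Q))) AND NOT T
= NOT NOT (NOT (NOT Q AND Q) AND NOT (Q AND Q)) AND NOT T
= NOT (NOT Q AND Q OR Q AND Q) AND NOT T
= NOT Q AND NOT T

NOT Q AND NOT T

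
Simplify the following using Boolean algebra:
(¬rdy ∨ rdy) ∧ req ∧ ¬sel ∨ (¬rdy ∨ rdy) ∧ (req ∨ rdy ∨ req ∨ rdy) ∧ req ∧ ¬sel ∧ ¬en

(¬rdy ∨ rdy) ∧ req ∧ ¬sel ∨ (¬rdy ∨ rdy) ∧ (req ∨ rdy ∨ req ∨ rdy) ∧ req ∧ ¬sel ∧ ¬en
= (¬rdy ∨ rdy) ∧ req ∧ ¬sel ∨ (¬rdy ∨ rdy) ∧ (req ∨ rdy) ∧ req ∧ ¬sel ∧ ¬en   [idempotence]
= (¬rdy ∨ rdy) ∧ req ∧ ¬sel ∨ (¬rdy ∨ rdy) ∧ req ∧ ¬sel ∧ ¬en   [absorption]
= (¬rdy ∨ rdy) ∧ req ∧ ¬sel   [absorption]
= req ∧ ¬sel   [complement / identity]

req ∧ ¬sel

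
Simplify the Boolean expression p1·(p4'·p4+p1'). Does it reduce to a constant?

p1·(p4'·p4+p1')
= p1·p1'
= 0

0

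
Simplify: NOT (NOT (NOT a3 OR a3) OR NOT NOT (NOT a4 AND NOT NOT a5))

a4 OR NOT a5

NOT (NOT (NOT a3 OR a3) OR NOT NOT (NOT a4 AND NOT NOT a5))
= (NOT a3 OR a3) AND NOT (NOT a4 AND NOT NOT a5)
= (NOT a3 OR a3) AND (a4 OR NOT a5)
= a4 OR NOT a5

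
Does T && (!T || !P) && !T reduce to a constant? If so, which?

yes, False

T && (!T || !P) && !T
= T && !T
= false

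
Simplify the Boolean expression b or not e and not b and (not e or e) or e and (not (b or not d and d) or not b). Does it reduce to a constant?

True

b or not e and not b and (not e or e) or e and (not (b or not d and d) or not b)
= b or not e and not b or e and (not (b or not d and d) or not b)   (complement / identity)
= b or not e and not b or e and (not b or not b)   (complement / identity)
= b or not e and not b or e and not b   (idempotence)
= b or not b   (distribution)
= True   (complement)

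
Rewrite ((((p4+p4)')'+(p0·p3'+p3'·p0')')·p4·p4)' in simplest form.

p4'

((((p4+p4)')'+(p0·p3'+p3'·p0')')·p4·p4)'
= ((p4+p4+(p0·p3'+p3'·p0')')·p4·p4)'   — double negation
= ((p4+p4+(p3')')·p4·p4)'   — distribution
= ((p4+p4+p3)·p4·p4)'   — double negation
= ((p4+p3)·p4·p4)'   — idempotence
= ((p4+p3)·p4)'   — idempotence
= p4'   — absorption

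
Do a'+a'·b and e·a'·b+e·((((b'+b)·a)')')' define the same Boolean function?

E1: a'+a'·b
    = a'   (absorption)
E2: e·a'·b+e·((((b'+b)·a)')')'
    = e·a'·b+e·((a')')'   (complement / identity)
    = e·a'·b+e·a'   (double negation)
    = e·a'   (absorption)
These differ: at a=0, b=0, e=0, E1 = 1 but E2 = 0.

No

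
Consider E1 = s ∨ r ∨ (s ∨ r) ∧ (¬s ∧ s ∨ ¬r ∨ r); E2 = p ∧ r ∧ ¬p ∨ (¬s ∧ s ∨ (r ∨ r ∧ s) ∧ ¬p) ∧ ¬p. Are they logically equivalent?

E1: s ∨ r ∨ (s ∨ r) ∧ (¬s ∧ s ∨ ¬r ∨ r)
    = s ∨ r ∨ (s ∨ r) ∧ (¬r ∨ r)   (complement / identity)
    = s ∨ r ∨ s ∨ r   (complement / identity)
    = s ∨ r   (idempotence)
E2: p ∧ r ∧ ¬p ∨ (¬s ∧ s ∨ (r ∨ r ∧ s) ∧ ¬p) ∧ ¬p
    = p ∧ r ∧ ¬p ∨ (r ∨ r ∧ s) ∧ ¬p ∧ ¬p   (complement / identity)
    = p ∧ r ∧ ¬p ∨ r ∧ ¬p ∧ ¬p   (absorption)
    = r ∧ ¬p   (distribution)
These differ: at p=1, r=1, s=1, E1 = 1 but E2 = 0.

No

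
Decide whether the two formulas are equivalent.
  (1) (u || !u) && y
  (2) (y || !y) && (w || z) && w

No

E1: (u || !u) && y
    = y   — complement / identity
E2: (y || !y) && (w || z) && w
    = (w || z) && w   — complement / identity
    = w   — absorption
These differ: at u=0, w=1, y=0, z=0, E1 = 0 but E2 = 1.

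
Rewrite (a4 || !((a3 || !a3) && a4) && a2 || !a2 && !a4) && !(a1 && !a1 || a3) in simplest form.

!a3

(a4 || !((a3 || !a3) && a4) && a2 || !a2 && !a4) && !(a1 && !a1 || a3)
= (a4 || !a4 && a2 || !a2 && !a4) && !(a1 && !a1 || a3)   [complement / identity]
= (a4 || !a4) && !(a1 && !a1 || a3)   [distribution]
= (a4 || !a4) && !a3   [complement / identity]
= !a3   [complement / identity]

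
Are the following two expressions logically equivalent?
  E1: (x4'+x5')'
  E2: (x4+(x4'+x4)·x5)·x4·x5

Yes

E1: (x4'+x5')'
    = x4·x5   (De Morgan)
E2: (x4+(x4'+x4)·x5)·x4·x5
    = (x4+x5)·x4·x5   (complement / identity)
    = x4·x5   (absorption)
Both reduce to x4·x5, so they are equivalent.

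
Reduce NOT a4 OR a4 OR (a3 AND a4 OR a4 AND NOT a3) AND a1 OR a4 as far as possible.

TRUE

NOT a4 OR a4 OR (a3 AND a4 OR a4 AND NOT a3) AND a1 OR a4
= NOT a4 OR a4 OR a4 AND a1 OR a4   — distribution
= NOT a4 OR a4 OR a4   — absorption
= NOT a4 OR a4   — idempotence
= TRUE   — complement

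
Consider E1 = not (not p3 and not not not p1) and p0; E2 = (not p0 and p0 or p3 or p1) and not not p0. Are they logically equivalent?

Yes

E1: not (not p3 and not not not p1) and p0
    = (p3 or not not p1) and p0   — De Morgan
    = (p3 or p1) and p0   — double negation
E2: (not p0 and p0 or p3 or p1) and not not p0
    = (not p0 and p0 or p3 or p1) and p0   — double negation
    = (p3 or p1) and p0   — complement / identity
Both reduce to (p3 or p1) and p0, so they are equivalent.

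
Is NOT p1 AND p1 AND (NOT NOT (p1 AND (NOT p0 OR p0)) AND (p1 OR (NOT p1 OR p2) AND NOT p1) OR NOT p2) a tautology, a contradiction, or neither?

NOT p1 AND p1 AND (NOT NOT (p1 AND (NOT p0 OR p0)) AND (p1 OR (NOT p1 OR p2) AND NOT p1) OR NOT p2)
= NOT p1 AND p1 AND (NOT NOT (p1 AND (NOT p0 OR p0)) AND (p1 OR NOT p1) OR NOT p2)   — absorption
= NOT p1 AND p1 AND (NOT NOT p1 AND (p1 OR NOT p1) OR NOT p2)   — complement / identity
= NOT p1 AND p1 AND (NOT NOT p1 OR NOT p2)   — complement / identity
= NOT p1 AND p1 AND (p1 OR NOT p2)   — double negation
= NOT p1 AND p1   — absorption
= FALSE   — complement

contradiction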